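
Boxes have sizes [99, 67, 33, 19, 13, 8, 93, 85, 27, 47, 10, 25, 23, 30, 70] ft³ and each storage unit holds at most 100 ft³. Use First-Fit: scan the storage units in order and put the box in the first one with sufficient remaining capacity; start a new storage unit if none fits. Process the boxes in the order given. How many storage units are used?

Put 99 ft³ in storage unit 1; 1 ft³ remain.
Put 67 ft³ in storage unit 2; 33 ft³ remain.
Put 33 ft³ in storage unit 2; 0 ft³ remain.
Put 19 ft³ in storage unit 3; 81 ft³ remain.
Put 13 ft³ in storage unit 3; 68 ft³ remain.
Put 8 ft³ in storage unit 3; 60 ft³ remain.
Put 93 ft³ in storage unit 4; 7 ft³ remain.
Put 85 ft³ in storage unit 5; 15 ft³ remain.
Put 27 ft³ in storage unit 3; 33 ft³ remain.
Put 47 ft³ in storage unit 6; 53 ft³ remain.
Put 10 ft³ in storage unit 3; 23 ft³ remain.
Put 25 ft³ in storage unit 6; 28 ft³ remain.
Put 23 ft³ in storage unit 3; 0 ft³ remain.
Put 30 ft³ in storage unit 7; 70 ft³ remain.
Put 70 ft³ in storage unit 7; 0 ft³ remain.

7 storage units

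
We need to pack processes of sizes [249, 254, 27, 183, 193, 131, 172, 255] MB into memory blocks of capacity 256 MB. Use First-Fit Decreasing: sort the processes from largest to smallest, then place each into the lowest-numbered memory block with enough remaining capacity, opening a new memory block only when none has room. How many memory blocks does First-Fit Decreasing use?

Sorted descending: 255, 254, 249, 193, 183, 172, 131, 27.
memory block 1: place 255 MB, 1 MB left
memory block 2: place 254 MB, 2 MB left
memory block 3: place 249 MB, 7 MB left
memory block 4: place 193 MB, 63 MB left
memory block 5: place 183 MB, 73 MB left
memory block 6: place 172 MB, 84 MB left
memory block 7: place 131 MB, 125 MB left
memory block 4: place 27 MB, 36 MB left

7 memory blocks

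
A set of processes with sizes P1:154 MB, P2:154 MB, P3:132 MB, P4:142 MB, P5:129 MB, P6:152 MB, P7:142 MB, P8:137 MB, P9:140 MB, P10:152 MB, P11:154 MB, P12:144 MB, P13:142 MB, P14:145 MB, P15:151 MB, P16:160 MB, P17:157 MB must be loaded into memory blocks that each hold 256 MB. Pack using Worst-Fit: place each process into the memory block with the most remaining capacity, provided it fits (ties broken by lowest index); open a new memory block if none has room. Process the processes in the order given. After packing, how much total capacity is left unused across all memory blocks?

P1 (154 MB) → memory block 1 (remaining 102 MB)
P2 (154 MB) → memory block 2 (remaining 102 MB)
P3 (132 MB) → memory block 3 (remaining 124 MB)
P4 (142 MB) → memory block 4 (remaining 114 MB)
P5 (129 MB) → memory block 5 (remaining 127 MB)
P6 (152 MB) → memory block 6 (remaining 104 MB)
P7 (142 MB) → memory block 7 (remaining 114 MB)
P8 (137 MB) → memory block 8 (remaining 119 MB)
P9 (140 MB) → memory block 9 (remaining 116 MB)
P10 (152 MB) → memory block 10 (remaining 104 MB)
P11 (154 MB) → memory block 11 (remaining 102 MB)
P12 (144 MB) → memory block 12 (remaining 112 MB)
P13 (142 MB) → memory block 13 (remaining 114 MB)
P14 (145 MB) → memory block 14 (remaining 111 MB)
P15 (151 MB) → memory block 15 (remaining 105 MB)
P16 (160 MB) → memory block 16 (remaining 96 MB)
P17 (157 MB) → memory block 17 (remaining 99 MB)
17 memory blocks × 256 MB = 4352 MB; used 2487 MB; unused 1865 MB.

1865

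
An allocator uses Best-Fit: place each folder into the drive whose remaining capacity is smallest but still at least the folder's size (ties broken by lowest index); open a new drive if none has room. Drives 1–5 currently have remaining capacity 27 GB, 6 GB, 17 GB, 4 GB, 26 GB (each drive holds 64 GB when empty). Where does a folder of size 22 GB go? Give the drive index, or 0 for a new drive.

5

Drives with room: drive 1 (27 GB), drive 5 (26 GB).
Tightest fit is drive 5 with 26 GB free.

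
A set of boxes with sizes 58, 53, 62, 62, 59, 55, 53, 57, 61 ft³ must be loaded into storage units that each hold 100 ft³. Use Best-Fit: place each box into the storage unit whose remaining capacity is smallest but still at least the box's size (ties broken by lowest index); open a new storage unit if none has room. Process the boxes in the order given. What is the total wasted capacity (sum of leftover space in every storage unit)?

380

58 ft³ → storage unit 1 (remaining 42 ft³)
53 ft³ → storage unit 2 (remaining 47 ft³)
62 ft³ → storage unit 3 (remaining 38 ft³)
62 ft³ → storage unit 4 (remaining 38 ft³)
59 ft³ → storage unit 5 (remaining 41 ft³)
55 ft³ → storage unit 6 (remaining 45 ft³)
53 ft³ → storage unit 7 (remaining 47 ft³)
57 ft³ → storage unit 8 (remaining 43 ft³)
61 ft³ → storage unit 9 (remaining 39 ft³)
9 storage units × 100 ft³ = 900 ft³; used 520 ft³; unused 380 ft³.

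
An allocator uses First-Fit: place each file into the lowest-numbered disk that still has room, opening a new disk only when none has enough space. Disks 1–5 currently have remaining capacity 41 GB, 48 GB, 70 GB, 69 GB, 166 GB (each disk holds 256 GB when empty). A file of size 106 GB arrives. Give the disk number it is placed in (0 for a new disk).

Disks with room: disk 5 (166 GB).
The first with room is disk 5.

5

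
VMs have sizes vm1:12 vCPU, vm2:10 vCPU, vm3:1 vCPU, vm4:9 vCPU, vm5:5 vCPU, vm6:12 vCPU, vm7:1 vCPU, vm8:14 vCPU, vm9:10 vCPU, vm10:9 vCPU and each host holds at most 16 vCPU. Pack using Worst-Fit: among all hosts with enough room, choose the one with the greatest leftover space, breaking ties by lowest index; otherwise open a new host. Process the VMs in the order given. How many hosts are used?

7

host 1: place vm1 (12 vCPU), 4 vCPU left
host 2: place vm2 (10 vCPU), 6 vCPU left
host 2: place vm3 (1 vCPU), 5 vCPU left
host 3: place vm4 (9 vCPU), 7 vCPU left
host 3: place vm5 (5 vCPU), 2 vCPU left
host 4: place vm6 (12 vCPU), 4 vCPU left
host 2: place vm7 (1 vCPU), 4 vCPU left
host 5: place vm8 (14 vCPU), 2 vCPU left
host 6: place vm9 (10 vCPU), 6 vCPU left
host 7: place vm10 (9 vCPU), 7 vCPU left
Final hosts: [12] [10,1,1] [9,5] [12] [14] [10] [9].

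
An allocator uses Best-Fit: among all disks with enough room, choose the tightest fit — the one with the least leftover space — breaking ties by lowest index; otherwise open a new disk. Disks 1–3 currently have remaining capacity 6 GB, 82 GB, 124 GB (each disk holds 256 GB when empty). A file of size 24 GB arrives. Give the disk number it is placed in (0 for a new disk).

Disks with room: disk 2 (82 GB), disk 3 (124 GB).
Tightest fit is disk 2 with 82 GB free.

2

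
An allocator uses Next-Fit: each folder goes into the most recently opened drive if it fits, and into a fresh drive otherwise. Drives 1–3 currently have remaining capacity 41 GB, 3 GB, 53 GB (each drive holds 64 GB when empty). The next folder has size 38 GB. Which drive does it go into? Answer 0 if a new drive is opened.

3

Next-Fit only looks at drive 3, which has 53 GB free.
38 GB fits there.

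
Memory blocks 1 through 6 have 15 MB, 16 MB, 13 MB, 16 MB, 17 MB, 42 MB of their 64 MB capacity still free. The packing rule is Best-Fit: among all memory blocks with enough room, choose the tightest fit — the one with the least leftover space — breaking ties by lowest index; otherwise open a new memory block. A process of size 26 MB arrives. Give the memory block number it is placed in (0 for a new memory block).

Memory blocks with room: memory block 6 (42 MB).
Tightest fit is memory block 6 with 42 MB free.

6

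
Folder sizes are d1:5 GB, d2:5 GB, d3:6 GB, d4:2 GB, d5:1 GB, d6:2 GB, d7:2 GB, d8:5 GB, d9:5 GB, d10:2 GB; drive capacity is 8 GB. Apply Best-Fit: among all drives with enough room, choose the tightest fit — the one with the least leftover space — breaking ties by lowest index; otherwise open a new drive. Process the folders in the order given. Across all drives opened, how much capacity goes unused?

5

drive 1: place d1 (5 GB), 3 GB left
drive 2: place d2 (5 GB), 3 GB left
drive 3: place d3 (6 GB), 2 GB left
drive 3: place d4 (2 GB), 0 GB left
drive 1: place d5 (1 GB), 2 GB left
drive 1: place d6 (2 GB), 0 GB left
drive 2: place d7 (2 GB), 1 GB left
drive 4: place d8 (5 GB), 3 GB left
drive 5: place d9 (5 GB), 3 GB left
drive 4: place d10 (2 GB), 1 GB left
5 drives × 8 GB = 40 GB; used 35 GB; unused 5 GB.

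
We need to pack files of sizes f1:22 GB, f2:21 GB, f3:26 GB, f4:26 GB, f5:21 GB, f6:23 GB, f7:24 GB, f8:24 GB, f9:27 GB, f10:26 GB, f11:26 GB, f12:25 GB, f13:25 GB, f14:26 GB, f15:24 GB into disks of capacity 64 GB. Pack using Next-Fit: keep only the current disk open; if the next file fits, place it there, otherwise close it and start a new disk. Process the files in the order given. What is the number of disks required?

8 disks

f1 (22 GB) → disk 1 (remaining 42 GB)
f2 (21 GB) → disk 1 (remaining 21 GB)
f3 (26 GB) → disk 2 (remaining 38 GB)
f4 (26 GB) → disk 2 (remaining 12 GB)
f5 (21 GB) → disk 3 (remaining 43 GB)
f6 (23 GB) → disk 3 (remaining 20 GB)
f7 (24 GB) → disk 4 (remaining 40 GB)
f8 (24 GB) → disk 4 (remaining 16 GB)
f9 (27 GB) → disk 5 (remaining 37 GB)
f10 (26 GB) → disk 5 (remaining 11 GB)
f11 (26 GB) → disk 6 (remaining 38 GB)
f12 (25 GB) → disk 6 (remaining 13 GB)
f13 (25 GB) → disk 7 (remaining 39 GB)
f14 (26 GB) → disk 7 (remaining 13 GB)
f15 (24 GB) → disk 8 (remaining 40 GB)
Final disks: [22,21] [26,26] [21,23] [24,24] [27,26] [26,25] [25,26] [24].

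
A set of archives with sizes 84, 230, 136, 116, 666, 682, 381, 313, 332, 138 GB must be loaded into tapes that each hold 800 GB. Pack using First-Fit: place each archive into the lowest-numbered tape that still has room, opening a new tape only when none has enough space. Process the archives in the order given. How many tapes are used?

Put 84 GB in tape 1; 716 GB remain.
Put 230 GB in tape 1; 486 GB remain.
Put 136 GB in tape 1; 350 GB remain.
Put 116 GB in tape 1; 234 GB remain.
Put 666 GB in tape 2; 134 GB remain.
Put 682 GB in tape 3; 118 GB remain.
Put 381 GB in tape 4; 419 GB remain.
Put 313 GB in tape 4; 106 GB remain.
Put 332 GB in tape 5; 468 GB remain.
Put 138 GB in tape 1; 96 GB remain.
Final tapes: [84,230,136,116,138] [666] [682] [381,313] [332].

5 tapes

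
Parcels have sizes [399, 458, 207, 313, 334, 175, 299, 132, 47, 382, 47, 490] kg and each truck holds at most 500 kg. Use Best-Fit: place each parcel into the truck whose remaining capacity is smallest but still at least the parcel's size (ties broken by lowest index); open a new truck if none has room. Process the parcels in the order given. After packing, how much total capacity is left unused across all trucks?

399 kg → truck 1 (remaining 101 kg)
458 kg → truck 2 (remaining 42 kg)
207 kg → truck 3 (remaining 293 kg)
313 kg → truck 4 (remaining 187 kg)
334 kg → truck 5 (remaining 166 kg)
175 kg → truck 4 (remaining 12 kg)
299 kg → truck 6 (remaining 201 kg)
132 kg → truck 5 (remaining 34 kg)
47 kg → truck 1 (remaining 54 kg)
382 kg → truck 7 (remaining 118 kg)
47 kg → truck 1 (remaining 7 kg)
490 kg → truck 8 (remaining 10 kg)
8 trucks × 500 kg = 4000 kg; used 3283 kg; unused 717 kg.

717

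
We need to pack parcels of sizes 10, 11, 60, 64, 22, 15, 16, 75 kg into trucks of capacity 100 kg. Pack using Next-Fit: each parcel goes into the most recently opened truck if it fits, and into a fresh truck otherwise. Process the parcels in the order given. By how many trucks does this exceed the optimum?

1

Next-Fit: [10,11,60] [64,22] [15,16] [75] → 4 trucks.
Total size 273 kg; any packing needs at least ⌈273/100⌉ = 3 trucks.
An optimal packing achieves that bound: [75,22] [64,16,15] [60,11,10] → 3 trucks.
Excess: 4 − 3 = 1.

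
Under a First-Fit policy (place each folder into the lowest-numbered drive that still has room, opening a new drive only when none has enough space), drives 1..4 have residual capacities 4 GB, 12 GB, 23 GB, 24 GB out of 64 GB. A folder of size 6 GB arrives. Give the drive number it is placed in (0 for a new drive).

2

Drives with room: drive 2 (12 GB), drive 3 (23 GB), drive 4 (24 GB).
The first with room is drive 2.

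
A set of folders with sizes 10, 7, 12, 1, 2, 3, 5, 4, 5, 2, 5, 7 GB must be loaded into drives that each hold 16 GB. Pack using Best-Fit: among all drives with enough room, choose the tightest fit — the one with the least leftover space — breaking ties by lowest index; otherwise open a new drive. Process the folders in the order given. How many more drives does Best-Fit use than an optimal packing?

1

Best-Fit: [10,3,2] [7,5,4] [12,1,2] [5,5] [7] → 5 drives.
Total size 63 GB; any packing needs at least ⌈63/16⌉ = 4 drives.
An optimal packing achieves that bound: [12,4] [10,5,1] [7,7,2] [5,5,3,2] → 4 drives.
Excess: 5 − 4 = 1.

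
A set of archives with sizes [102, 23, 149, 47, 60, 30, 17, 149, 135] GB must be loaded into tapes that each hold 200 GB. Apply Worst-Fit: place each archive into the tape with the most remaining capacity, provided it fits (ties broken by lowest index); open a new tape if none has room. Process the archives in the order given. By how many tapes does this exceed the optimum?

1

Worst-Fit: [102,23,47] [149] [60,30,17] [149] [135] → 5 tapes.
Total size 712 GB; any packing needs at least ⌈712/200⌉ = 4 tapes.
An optimal packing achieves that bound: [149,47] [149,30,17] [135,60] [102,23] → 4 tapes.
Excess: 5 − 4 = 1.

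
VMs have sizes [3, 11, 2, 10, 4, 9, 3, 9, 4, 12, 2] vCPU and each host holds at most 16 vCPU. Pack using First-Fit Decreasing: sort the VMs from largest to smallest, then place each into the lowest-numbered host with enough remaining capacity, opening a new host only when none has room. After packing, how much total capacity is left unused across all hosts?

Sorted descending: 12, 11, 10, 9, 9, 4, 4, 3, 3, 2, 2.
host 1: place 12 vCPU, 4 vCPU left
host 2: place 11 vCPU, 5 vCPU left
host 3: place 10 vCPU, 6 vCPU left
host 4: place 9 vCPU, 7 vCPU left
host 5: place 9 vCPU, 7 vCPU left
host 1: place 4 vCPU, 0 vCPU left
host 2: place 4 vCPU, 1 vCPU left
host 3: place 3 vCPU, 3 vCPU left
host 3: place 3 vCPU, 0 vCPU left
host 4: place 2 vCPU, 5 vCPU left
host 4: place 2 vCPU, 3 vCPU left
5 hosts × 16 vCPU = 80 vCPU; used 69 vCPU; unused 11 vCPU.

11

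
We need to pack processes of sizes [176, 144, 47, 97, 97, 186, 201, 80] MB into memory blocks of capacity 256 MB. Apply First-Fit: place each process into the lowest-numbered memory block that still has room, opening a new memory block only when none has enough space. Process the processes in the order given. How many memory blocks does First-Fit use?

5

memory block 1: place 176 MB, 80 MB left
memory block 2: place 144 MB, 112 MB left
memory block 1: place 47 MB, 33 MB left
memory block 2: place 97 MB, 15 MB left
memory block 3: place 97 MB, 159 MB left
memory block 4: place 186 MB, 70 MB left
memory block 5: place 201 MB, 55 MB left
memory block 3: place 80 MB, 79 MB left
Final memory blocks: [176,47] [144,97] [97,80] [186] [201].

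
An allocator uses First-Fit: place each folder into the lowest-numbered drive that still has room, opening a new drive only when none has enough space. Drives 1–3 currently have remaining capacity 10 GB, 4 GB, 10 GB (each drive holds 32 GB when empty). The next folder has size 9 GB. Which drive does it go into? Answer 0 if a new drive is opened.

Drives with room: drive 1 (10 GB), drive 3 (10 GB).
The first with room is drive 1.

1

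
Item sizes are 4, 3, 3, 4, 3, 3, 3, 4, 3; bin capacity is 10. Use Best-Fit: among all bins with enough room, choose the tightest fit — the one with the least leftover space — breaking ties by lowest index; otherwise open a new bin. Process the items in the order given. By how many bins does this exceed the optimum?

0

Best-Fit: [4,3,3] [4,3,3] [3,4,3] → 3 bins.
Total size 30; any packing needs at least ⌈30/10⌉ = 3 bins.
So 3 is already optimal.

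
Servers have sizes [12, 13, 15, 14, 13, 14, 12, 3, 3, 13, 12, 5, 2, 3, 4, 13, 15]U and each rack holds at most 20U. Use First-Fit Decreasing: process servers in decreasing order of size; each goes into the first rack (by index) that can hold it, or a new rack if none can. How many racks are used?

Sorted descending: 15, 15, 14, 14, 13, 13, 13, 13, 12, 12, 12, 5, 4, 3, 3, 3, 2.
Put 15U in rack 1; 5U remain.
Put 15U in rack 2; 5U remain.
Put 14U in rack 3; 6U remain.
Put 14U in rack 4; 6U remain.
Put 13U in rack 5; 7U remain.
Put 13U in rack 6; 7U remain.
Put 13U in rack 7; 7U remain.
Put 13U in rack 8; 7U remain.
Put 12U in rack 9; 8U remain.
Put 12U in rack 10; 8U remain.
Put 12U in rack 11; 8U remain.
Put 5U in rack 1; 0U remain.
Put 4U in rack 2; 1U remain.
Put 3U in rack 3; 3U remain.
Put 3U in rack 3; 0U remain.
Put 3U in rack 4; 3U remain.
Put 2U in rack 4; 1U remain.

11 racks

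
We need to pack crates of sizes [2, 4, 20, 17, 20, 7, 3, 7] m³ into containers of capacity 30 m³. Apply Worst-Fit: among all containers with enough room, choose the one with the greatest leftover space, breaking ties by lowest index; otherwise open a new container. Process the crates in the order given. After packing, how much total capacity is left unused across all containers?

Put 2 m³ in container 1; 28 m³ remain.
Put 4 m³ in container 1; 24 m³ remain.
Put 20 m³ in container 1; 4 m³ remain.
Put 17 m³ in container 2; 13 m³ remain.
Put 20 m³ in container 3; 10 m³ remain.
Put 7 m³ in container 2; 6 m³ remain.
Put 3 m³ in container 3; 7 m³ remain.
Put 7 m³ in container 3; 0 m³ remain.
3 containers × 30 m³ = 90 m³; used 80 m³; unused 10 m³.

10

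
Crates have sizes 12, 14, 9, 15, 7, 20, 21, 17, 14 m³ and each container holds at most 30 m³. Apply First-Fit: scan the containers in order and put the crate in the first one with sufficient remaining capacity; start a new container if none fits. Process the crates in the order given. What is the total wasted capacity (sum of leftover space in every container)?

12 m³ → container 1 (remaining 18 m³)
14 m³ → container 1 (remaining 4 m³)
9 m³ → container 2 (remaining 21 m³)
15 m³ → container 2 (remaining 6 m³)
7 m³ → container 3 (remaining 23 m³)
20 m³ → container 3 (remaining 3 m³)
21 m³ → container 4 (remaining 9 m³)
17 m³ → container 5 (remaining 13 m³)
14 m³ → container 6 (remaining 16 m³)
6 containers × 30 m³ = 180 m³; used 129 m³; unused 51 m³.

51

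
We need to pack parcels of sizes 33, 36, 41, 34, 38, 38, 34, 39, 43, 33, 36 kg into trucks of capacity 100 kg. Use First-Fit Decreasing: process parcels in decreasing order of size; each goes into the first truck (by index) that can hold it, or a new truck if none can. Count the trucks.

5 trucks

Sorted descending: 43, 41, 39, 38, 38, 36, 36, 34, 34, 33, 33.
43 kg → truck 1 (remaining 57 kg)
41 kg → truck 1 (remaining 16 kg)
39 kg → truck 2 (remaining 61 kg)
38 kg → truck 2 (remaining 23 kg)
38 kg → truck 3 (remaining 62 kg)
36 kg → truck 3 (remaining 26 kg)
36 kg → truck 4 (remaining 64 kg)
34 kg → truck 4 (remaining 30 kg)
34 kg → truck 5 (remaining 66 kg)
33 kg → truck 5 (remaining 33 kg)
33 kg → truck 5 (remaining 0 kg)
Final trucks: [43,41] [39,38] [38,36] [36,34] [34,33,33].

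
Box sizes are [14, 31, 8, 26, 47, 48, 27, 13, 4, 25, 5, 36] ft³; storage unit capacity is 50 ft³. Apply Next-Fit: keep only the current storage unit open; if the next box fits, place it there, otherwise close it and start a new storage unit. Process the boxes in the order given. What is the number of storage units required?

storage unit 1: place 14 ft³, 36 ft³ left
storage unit 1: place 31 ft³, 5 ft³ left
storage unit 2: place 8 ft³, 42 ft³ left
storage unit 2: place 26 ft³, 16 ft³ left
storage unit 3: place 47 ft³, 3 ft³ left
storage unit 4: place 48 ft³, 2 ft³ left
storage unit 5: place 27 ft³, 23 ft³ left
storage unit 5: place 13 ft³, 10 ft³ left
storage unit 5: place 4 ft³, 6 ft³ left
storage unit 6: place 25 ft³, 25 ft³ left
storage unit 6: place 5 ft³, 20 ft³ left
storage unit 7: place 36 ft³, 14 ft³ left

7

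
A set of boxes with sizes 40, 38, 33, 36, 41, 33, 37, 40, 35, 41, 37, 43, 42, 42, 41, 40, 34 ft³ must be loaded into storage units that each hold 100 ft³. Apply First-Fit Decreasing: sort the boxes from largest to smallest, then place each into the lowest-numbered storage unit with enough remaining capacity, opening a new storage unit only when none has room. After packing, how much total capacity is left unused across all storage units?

147

Sorted descending: 43, 42, 42, 41, 41, 41, 40, 40, 40, 38, 37, 37, 36, 35, 34, 33, 33.
43 ft³ → storage unit 1 (remaining 57 ft³)
42 ft³ → storage unit 1 (remaining 15 ft³)
42 ft³ → storage unit 2 (remaining 58 ft³)
41 ft³ → storage unit 2 (remaining 17 ft³)
41 ft³ → storage unit 3 (remaining 59 ft³)
41 ft³ → storage unit 3 (remaining 18 ft³)
40 ft³ → storage unit 4 (remaining 60 ft³)
40 ft³ → storage unit 4 (remaining 20 ft³)
40 ft³ → storage unit 5 (remaining 60 ft³)
38 ft³ → storage unit 5 (remaining 22 ft³)
37 ft³ → storage unit 6 (remaining 63 ft³)
37 ft³ → storage unit 6 (remaining 26 ft³)
36 ft³ → storage unit 7 (remaining 64 ft³)
35 ft³ → storage unit 7 (remaining 29 ft³)
34 ft³ → storage unit 8 (remaining 66 ft³)
33 ft³ → storage unit 8 (remaining 33 ft³)
33 ft³ → storage unit 8 (remaining 0 ft³)
8 storage units × 100 ft³ = 800 ft³; used 653 ft³; unused 147 ft³.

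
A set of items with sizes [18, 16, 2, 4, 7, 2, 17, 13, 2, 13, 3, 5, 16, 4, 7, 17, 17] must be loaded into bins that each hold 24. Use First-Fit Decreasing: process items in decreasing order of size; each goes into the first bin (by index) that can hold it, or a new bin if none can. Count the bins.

8

Sorted descending: 18, 17, 17, 17, 16, 16, 13, 13, 7, 7, 5, 4, 4, 3, 2, 2, 2.
bin 1: place 18, 6 left
bin 2: place 17, 7 left
bin 3: place 17, 7 left
bin 4: place 17, 7 left
bin 5: place 16, 8 left
bin 6: place 16, 8 left
bin 7: place 13, 11 left
bin 8: place 13, 11 left
bin 2: place 7, 0 left
bin 3: place 7, 0 left
bin 1: place 5, 1 left
bin 4: place 4, 3 left
bin 5: place 4, 4 left
bin 4: place 3, 0 left
bin 5: place 2, 2 left
bin 5: place 2, 0 left
bin 6: place 2, 6 left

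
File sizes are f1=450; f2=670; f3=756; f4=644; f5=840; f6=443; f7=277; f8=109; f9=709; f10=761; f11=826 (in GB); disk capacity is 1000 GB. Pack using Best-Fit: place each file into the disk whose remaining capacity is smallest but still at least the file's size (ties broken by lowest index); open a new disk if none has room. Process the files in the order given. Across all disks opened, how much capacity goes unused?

1515

Put f1 (450 GB) in disk 1; 550 GB remain.
Put f2 (670 GB) in disk 2; 330 GB remain.
Put f3 (756 GB) in disk 3; 244 GB remain.
Put f4 (644 GB) in disk 4; 356 GB remain.
Put f5 (840 GB) in disk 5; 160 GB remain.
Put f6 (443 GB) in disk 1; 107 GB remain.
Put f7 (277 GB) in disk 2; 53 GB remain.
Put f8 (109 GB) in disk 5; 51 GB remain.
Put f9 (709 GB) in disk 6; 291 GB remain.
Put f10 (761 GB) in disk 7; 239 GB remain.
Put f11 (826 GB) in disk 8; 174 GB remain.
8 disks × 1000 GB = 8000 GB; used 6485 GB; unused 1515 GB.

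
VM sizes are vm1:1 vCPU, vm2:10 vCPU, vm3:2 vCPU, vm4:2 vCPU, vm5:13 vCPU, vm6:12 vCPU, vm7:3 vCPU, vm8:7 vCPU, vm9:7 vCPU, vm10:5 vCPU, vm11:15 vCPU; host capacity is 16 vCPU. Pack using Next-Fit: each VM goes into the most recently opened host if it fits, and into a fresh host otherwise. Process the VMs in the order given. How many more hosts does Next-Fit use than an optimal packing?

1

Next-Fit: [1,10,2,2] [13] [12,3] [7,7] [5] [15] → 6 hosts.
Total size 77 vCPU; any packing needs at least ⌈77/16⌉ = 5 hosts.
An optimal packing achieves that bound: [15,1] [13,3] [12,2,2] [10,5] [7,7] → 5 hosts.
Excess: 6 − 5 = 1.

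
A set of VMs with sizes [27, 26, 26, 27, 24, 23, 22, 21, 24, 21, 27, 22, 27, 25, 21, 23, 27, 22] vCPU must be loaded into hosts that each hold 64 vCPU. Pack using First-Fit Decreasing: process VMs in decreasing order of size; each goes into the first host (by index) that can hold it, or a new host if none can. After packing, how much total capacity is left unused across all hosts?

Sorted descending: 27, 27, 27, 27, 27, 26, 26, 25, 24, 24, 23, 23, 22, 22, 22, 21, 21, 21.
host 1: place 27 vCPU, 37 vCPU left
host 1: place 27 vCPU, 10 vCPU left
host 2: place 27 vCPU, 37 vCPU left
host 2: place 27 vCPU, 10 vCPU left
host 3: place 27 vCPU, 37 vCPU left
host 3: place 26 vCPU, 11 vCPU left
host 4: place 26 vCPU, 38 vCPU left
host 4: place 25 vCPU, 13 vCPU left
host 5: place 24 vCPU, 40 vCPU left
host 5: place 24 vCPU, 16 vCPU left
host 6: place 23 vCPU, 41 vCPU left
host 6: place 23 vCPU, 18 vCPU left
host 7: place 22 vCPU, 42 vCPU left
host 7: place 22 vCPU, 20 vCPU left
host 8: place 22 vCPU, 42 vCPU left
host 8: place 21 vCPU, 21 vCPU left
host 8: place 21 vCPU, 0 vCPU left
host 9: place 21 vCPU, 43 vCPU left
9 hosts × 64 vCPU = 576 vCPU; used 435 vCPU; unused 141 vCPU.

141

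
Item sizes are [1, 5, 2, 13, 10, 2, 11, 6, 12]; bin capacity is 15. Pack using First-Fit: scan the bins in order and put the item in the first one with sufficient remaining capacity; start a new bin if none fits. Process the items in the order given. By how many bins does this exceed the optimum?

1

First-Fit: [1,5,2,2] [13] [10] [11] [6] [12] → 6 bins.
Total size 62; any packing needs at least ⌈62/15⌉ = 5 bins.
An optimal packing achieves that bound: [13,2] [12,2,1] [11] [10,5] [6] → 5 bins.
Excess: 6 − 5 = 1.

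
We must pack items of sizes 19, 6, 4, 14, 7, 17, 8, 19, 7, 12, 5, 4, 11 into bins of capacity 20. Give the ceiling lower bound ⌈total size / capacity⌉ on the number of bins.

Total size = 19 + 6 + 4 + 14 + 7 + 17 + 8 + 19 + 7 + 12 + 5 + 4 + 11 = 133.
⌈133 / 20⌉ = 7.

7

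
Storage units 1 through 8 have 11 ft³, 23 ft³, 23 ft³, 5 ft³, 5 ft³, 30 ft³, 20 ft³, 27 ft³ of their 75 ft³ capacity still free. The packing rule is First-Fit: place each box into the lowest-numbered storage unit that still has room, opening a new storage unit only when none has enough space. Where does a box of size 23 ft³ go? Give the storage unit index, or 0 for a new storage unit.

Storage units with room: storage unit 2 (23 ft³), storage unit 3 (23 ft³), storage unit 6 (30 ft³), storage unit 8 (27 ft³).
The first with room is storage unit 2.

2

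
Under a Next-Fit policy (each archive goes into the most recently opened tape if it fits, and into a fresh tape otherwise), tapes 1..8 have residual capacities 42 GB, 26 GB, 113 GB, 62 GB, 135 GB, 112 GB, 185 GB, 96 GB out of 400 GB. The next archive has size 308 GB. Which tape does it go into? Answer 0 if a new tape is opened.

0

Next-Fit only looks at tape 8, which has 96 GB free.
308 GB does not fit, so a new tape is opened.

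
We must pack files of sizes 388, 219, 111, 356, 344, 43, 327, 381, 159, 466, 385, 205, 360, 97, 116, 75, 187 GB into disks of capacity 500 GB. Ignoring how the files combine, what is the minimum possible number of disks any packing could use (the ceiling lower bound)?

Total size = 388 + 219 + 111 + 356 + 344 + 43 + 327 + 381 + 159 + 466 + 385 + 205 + 360 + 97 + 116 + 75 + 187 = 4219 GB.
⌈4219 / 500⌉ = 9.

9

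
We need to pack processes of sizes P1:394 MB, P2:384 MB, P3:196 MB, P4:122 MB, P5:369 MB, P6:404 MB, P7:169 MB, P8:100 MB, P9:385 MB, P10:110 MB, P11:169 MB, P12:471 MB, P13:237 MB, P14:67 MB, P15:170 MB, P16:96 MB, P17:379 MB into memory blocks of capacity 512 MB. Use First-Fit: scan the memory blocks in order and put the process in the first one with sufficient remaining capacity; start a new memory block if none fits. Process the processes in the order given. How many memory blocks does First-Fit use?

P1 (394 MB) → memory block 1 (remaining 118 MB)
P2 (384 MB) → memory block 2 (remaining 128 MB)
P3 (196 MB) → memory block 3 (remaining 316 MB)
P4 (122 MB) → memory block 2 (remaining 6 MB)
P5 (369 MB) → memory block 4 (remaining 143 MB)
P6 (404 MB) → memory block 5 (remaining 108 MB)
P7 (169 MB) → memory block 3 (remaining 147 MB)
P8 (100 MB) → memory block 1 (remaining 18 MB)
P9 (385 MB) → memory block 6 (remaining 127 MB)
P10 (110 MB) → memory block 3 (remaining 37 MB)
P11 (169 MB) → memory block 7 (remaining 343 MB)
P12 (471 MB) → memory block 8 (remaining 41 MB)
P13 (237 MB) → memory block 7 (remaining 106 MB)
P14 (67 MB) → memory block 4 (remaining 76 MB)
P15 (170 MB) → memory block 9 (remaining 342 MB)
P16 (96 MB) → memory block 5 (remaining 12 MB)
P17 (379 MB) → memory block 10 (remaining 133 MB)

10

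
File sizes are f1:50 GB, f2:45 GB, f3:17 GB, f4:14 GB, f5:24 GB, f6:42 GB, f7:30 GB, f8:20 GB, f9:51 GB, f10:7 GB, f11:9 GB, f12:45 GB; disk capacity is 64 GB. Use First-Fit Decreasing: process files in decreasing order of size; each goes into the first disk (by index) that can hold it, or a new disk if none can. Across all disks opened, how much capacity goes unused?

Sorted descending: 51, 50, 45, 45, 42, 30, 24, 20, 17, 14, 9, 7.
Put 51 GB in disk 1; 13 GB remain.
Put 50 GB in disk 2; 14 GB remain.
Put 45 GB in disk 3; 19 GB remain.
Put 45 GB in disk 4; 19 GB remain.
Put 42 GB in disk 5; 22 GB remain.
Put 30 GB in disk 6; 34 GB remain.
Put 24 GB in disk 6; 10 GB remain.
Put 20 GB in disk 5; 2 GB remain.
Put 17 GB in disk 3; 2 GB remain.
Put 14 GB in disk 2; 0 GB remain.
Put 9 GB in disk 1; 4 GB remain.
Put 7 GB in disk 4; 12 GB remain.
6 disks × 64 GB = 384 GB; used 354 GB; unused 30 GB.

30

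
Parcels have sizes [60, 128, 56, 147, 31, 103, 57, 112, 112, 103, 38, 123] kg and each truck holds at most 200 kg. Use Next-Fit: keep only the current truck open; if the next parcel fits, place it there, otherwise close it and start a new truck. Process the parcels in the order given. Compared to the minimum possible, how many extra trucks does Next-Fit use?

Next-Fit: [60,128] [56] [147,31] [103,57] [112] [112] [103,38] [123] → 8 trucks.
7 parcels exceed 100 kg (half the capacity), and no two of those can share a truck, so at least 7 trucks are needed.
An optimal packing achieves that bound: [147,38] [128,60] [123,57] [112,56,31] [112] [103] [103] → 7 trucks.
Excess: 8 − 7 = 1.

1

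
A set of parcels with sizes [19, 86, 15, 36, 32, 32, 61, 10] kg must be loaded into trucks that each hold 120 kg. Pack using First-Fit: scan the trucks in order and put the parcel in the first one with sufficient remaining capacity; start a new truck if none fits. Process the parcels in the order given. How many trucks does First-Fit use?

truck 1: place 19 kg, 101 kg left
truck 1: place 86 kg, 15 kg left
truck 1: place 15 kg, 0 kg left
truck 2: place 36 kg, 84 kg left
truck 2: place 32 kg, 52 kg left
truck 2: place 32 kg, 20 kg left
truck 3: place 61 kg, 59 kg left
truck 2: place 10 kg, 10 kg left
Final trucks: [19,86,15] [36,32,32,10] [61].

3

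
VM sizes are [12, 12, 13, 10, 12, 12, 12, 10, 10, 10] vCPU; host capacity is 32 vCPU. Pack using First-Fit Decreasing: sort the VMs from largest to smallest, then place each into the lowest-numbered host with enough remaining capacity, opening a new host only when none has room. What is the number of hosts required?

Sorted descending: 13, 12, 12, 12, 12, 12, 10, 10, 10, 10.
Put 13 vCPU in host 1; 19 vCPU remain.
Put 12 vCPU in host 1; 7 vCPU remain.
Put 12 vCPU in host 2; 20 vCPU remain.
Put 12 vCPU in host 2; 8 vCPU remain.
Put 12 vCPU in host 3; 20 vCPU remain.
Put 12 vCPU in host 3; 8 vCPU remain.
Put 10 vCPU in host 4; 22 vCPU remain.
Put 10 vCPU in host 4; 12 vCPU remain.
Put 10 vCPU in host 4; 2 vCPU remain.
Put 10 vCPU in host 5; 22 vCPU remain.

5 hosts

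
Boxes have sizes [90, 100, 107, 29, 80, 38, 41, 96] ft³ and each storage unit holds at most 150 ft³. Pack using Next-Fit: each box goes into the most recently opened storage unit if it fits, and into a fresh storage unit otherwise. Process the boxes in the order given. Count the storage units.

Put 90 ft³ in storage unit 1; 60 ft³ remain.
Put 100 ft³ in storage unit 2; 50 ft³ remain.
Put 107 ft³ in storage unit 3; 43 ft³ remain.
Put 29 ft³ in storage unit 3; 14 ft³ remain.
Put 80 ft³ in storage unit 4; 70 ft³ remain.
Put 38 ft³ in storage unit 4; 32 ft³ remain.
Put 41 ft³ in storage unit 5; 109 ft³ remain.
Put 96 ft³ in storage unit 5; 13 ft³ remain.
Final storage units: [90] [100] [107,29] [80,38] [41,96].

5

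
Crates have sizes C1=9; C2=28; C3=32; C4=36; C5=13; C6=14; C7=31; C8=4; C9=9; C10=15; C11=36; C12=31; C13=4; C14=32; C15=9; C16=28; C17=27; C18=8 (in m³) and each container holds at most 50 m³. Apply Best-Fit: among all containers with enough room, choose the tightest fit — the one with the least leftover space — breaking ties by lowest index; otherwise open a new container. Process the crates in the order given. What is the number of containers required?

9 containers

container 1: place C1 (9 m³), 41 m³ left
container 1: place C2 (28 m³), 13 m³ left
container 2: place C3 (32 m³), 18 m³ left
container 3: place C4 (36 m³), 14 m³ left
container 1: place C5 (13 m³), 0 m³ left
container 3: place C6 (14 m³), 0 m³ left
container 4: place C7 (31 m³), 19 m³ left
container 2: place C8 (4 m³), 14 m³ left
container 2: place C9 (9 m³), 5 m³ left
container 4: place C10 (15 m³), 4 m³ left
container 5: place C11 (36 m³), 14 m³ left
container 6: place C12 (31 m³), 19 m³ left
container 4: place C13 (4 m³), 0 m³ left
container 7: place C14 (32 m³), 18 m³ left
container 5: place C15 (9 m³), 5 m³ left
container 8: place C16 (28 m³), 22 m³ left
container 9: place C17 (27 m³), 23 m³ left
container 7: place C18 (8 m³), 10 m³ left
Final containers: [9,28,13] [32,4,9] [36,14] [31,15,4] [36,9] [31] [32,8] [28] [27].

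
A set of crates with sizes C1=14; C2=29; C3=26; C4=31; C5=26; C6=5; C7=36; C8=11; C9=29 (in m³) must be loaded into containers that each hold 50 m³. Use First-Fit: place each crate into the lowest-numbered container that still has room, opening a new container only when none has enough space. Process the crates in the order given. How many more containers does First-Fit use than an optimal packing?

First-Fit: [14,29,5] [26,11] [31] [26] [36] [29] → 6 containers.
6 crates exceed 25 m³ (half the capacity), and no two of those can share a container, so at least 6 containers are needed.
So 6 is already optimal.

0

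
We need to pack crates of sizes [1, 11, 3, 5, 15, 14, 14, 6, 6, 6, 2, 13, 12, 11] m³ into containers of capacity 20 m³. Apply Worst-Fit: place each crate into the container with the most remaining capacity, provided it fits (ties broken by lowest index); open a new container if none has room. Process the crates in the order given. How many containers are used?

Put 1 m³ in container 1; 19 m³ remain.
Put 11 m³ in container 1; 8 m³ remain.
Put 3 m³ in container 1; 5 m³ remain.
Put 5 m³ in container 1; 0 m³ remain.
Put 15 m³ in container 2; 5 m³ remain.
Put 14 m³ in container 3; 6 m³ remain.
Put 14 m³ in container 4; 6 m³ remain.
Put 6 m³ in container 3; 0 m³ remain.
Put 6 m³ in container 4; 0 m³ remain.
Put 6 m³ in container 5; 14 m³ remain.
Put 2 m³ in container 5; 12 m³ remain.
Put 13 m³ in container 6; 7 m³ remain.
Put 12 m³ in container 5; 0 m³ remain.
Put 11 m³ in container 7; 9 m³ remain.

7 containers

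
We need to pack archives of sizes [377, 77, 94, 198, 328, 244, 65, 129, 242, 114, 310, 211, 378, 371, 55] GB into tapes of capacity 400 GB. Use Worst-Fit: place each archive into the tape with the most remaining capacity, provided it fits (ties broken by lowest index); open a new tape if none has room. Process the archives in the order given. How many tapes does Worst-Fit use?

Put 377 GB in tape 1; 23 GB remain.
Put 77 GB in tape 2; 323 GB remain.
Put 94 GB in tape 2; 229 GB remain.
Put 198 GB in tape 2; 31 GB remain.
Put 328 GB in tape 3; 72 GB remain.
Put 244 GB in tape 4; 156 GB remain.
Put 65 GB in tape 4; 91 GB remain.
Put 129 GB in tape 5; 271 GB remain.
Put 242 GB in tape 5; 29 GB remain.
Put 114 GB in tape 6; 286 GB remain.
Put 310 GB in tape 7; 90 GB remain.
Put 211 GB in tape 6; 75 GB remain.
Put 378 GB in tape 8; 22 GB remain.
Put 371 GB in tape 9; 29 GB remain.
Put 55 GB in tape 4; 36 GB remain.
Final tapes: [377] [77,94,198] [328] [244,65,55] [129,242] [114,211] [310] [378] [371].

9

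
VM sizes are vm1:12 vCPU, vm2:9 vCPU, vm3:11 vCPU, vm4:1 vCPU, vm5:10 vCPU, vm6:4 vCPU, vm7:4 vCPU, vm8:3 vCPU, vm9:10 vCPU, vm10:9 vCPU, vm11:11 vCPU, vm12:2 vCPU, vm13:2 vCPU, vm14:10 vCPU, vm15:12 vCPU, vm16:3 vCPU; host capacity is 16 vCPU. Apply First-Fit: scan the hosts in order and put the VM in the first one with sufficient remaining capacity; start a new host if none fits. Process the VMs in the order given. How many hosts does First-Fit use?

host 1: place vm1 (12 vCPU), 4 vCPU left
host 2: place vm2 (9 vCPU), 7 vCPU left
host 3: place vm3 (11 vCPU), 5 vCPU left
host 1: place vm4 (1 vCPU), 3 vCPU left
host 4: place vm5 (10 vCPU), 6 vCPU left
host 2: place vm6 (4 vCPU), 3 vCPU left
host 3: place vm7 (4 vCPU), 1 vCPU left
host 1: place vm8 (3 vCPU), 0 vCPU left
host 5: place vm9 (10 vCPU), 6 vCPU left
host 6: place vm10 (9 vCPU), 7 vCPU left
host 7: place vm11 (11 vCPU), 5 vCPU left
host 2: place vm12 (2 vCPU), 1 vCPU left
host 4: place vm13 (2 vCPU), 4 vCPU left
host 8: place vm14 (10 vCPU), 6 vCPU left
host 9: place vm15 (12 vCPU), 4 vCPU left
host 4: place vm16 (3 vCPU), 1 vCPU left
Final hosts: [12,1,3] [9,4,2] [11,4] [10,2,3] [10] [9] [11] [10] [12].

9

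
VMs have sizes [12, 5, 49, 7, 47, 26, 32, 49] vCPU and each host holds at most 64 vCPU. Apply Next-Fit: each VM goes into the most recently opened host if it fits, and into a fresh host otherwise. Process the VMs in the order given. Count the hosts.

Put 12 vCPU in host 1; 52 vCPU remain.
Put 5 vCPU in host 1; 47 vCPU remain.
Put 49 vCPU in host 2; 15 vCPU remain.
Put 7 vCPU in host 2; 8 vCPU remain.
Put 47 vCPU in host 3; 17 vCPU remain.
Put 26 vCPU in host 4; 38 vCPU remain.
Put 32 vCPU in host 4; 6 vCPU remain.
Put 49 vCPU in host 5; 15 vCPU remain.
Final hosts: [12,5] [49,7] [47] [26,32] [49].

5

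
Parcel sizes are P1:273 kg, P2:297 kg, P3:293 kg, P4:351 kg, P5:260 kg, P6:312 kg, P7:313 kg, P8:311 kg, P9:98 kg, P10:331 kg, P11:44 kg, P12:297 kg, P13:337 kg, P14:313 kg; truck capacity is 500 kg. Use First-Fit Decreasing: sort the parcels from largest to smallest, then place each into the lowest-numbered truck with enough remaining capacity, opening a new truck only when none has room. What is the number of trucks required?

12

Sorted descending: 351, 337, 331, 313, 313, 312, 311, 297, 297, 293, 273, 260, 98, 44.
351 kg → truck 1 (remaining 149 kg)
337 kg → truck 2 (remaining 163 kg)
331 kg → truck 3 (remaining 169 kg)
313 kg → truck 4 (remaining 187 kg)
313 kg → truck 5 (remaining 187 kg)
312 kg → truck 6 (remaining 188 kg)
311 kg → truck 7 (remaining 189 kg)
297 kg → truck 8 (remaining 203 kg)
297 kg → truck 9 (remaining 203 kg)
293 kg → truck 10 (remaining 207 kg)
273 kg → truck 11 (remaining 227 kg)
260 kg → truck 12 (remaining 240 kg)
98 kg → truck 1 (remaining 51 kg)
44 kg → truck 1 (remaining 7 kg)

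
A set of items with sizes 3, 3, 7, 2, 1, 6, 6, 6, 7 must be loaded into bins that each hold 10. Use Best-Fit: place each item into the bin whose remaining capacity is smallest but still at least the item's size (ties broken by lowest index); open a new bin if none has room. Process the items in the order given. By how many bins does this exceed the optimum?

1

Best-Fit: [3,3] [7,2,1] [6] [6] [6] [7] → 6 bins.
Total size 41; any packing needs at least ⌈41/10⌉ = 5 bins.
An optimal packing achieves that bound: [7,3] [7,3] [6,2,1] [6] [6] → 5 bins.
Excess: 6 − 5 = 1.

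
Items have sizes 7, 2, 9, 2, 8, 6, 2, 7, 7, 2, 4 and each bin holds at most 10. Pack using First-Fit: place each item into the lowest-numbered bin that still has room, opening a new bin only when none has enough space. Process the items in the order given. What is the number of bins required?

7 bins

7 → bin 1 (remaining 3)
2 → bin 1 (remaining 1)
9 → bin 2 (remaining 1)
2 → bin 3 (remaining 8)
8 → bin 3 (remaining 0)
6 → bin 4 (remaining 4)
2 → bin 4 (remaining 2)
7 → bin 5 (remaining 3)
7 → bin 6 (remaining 3)
2 → bin 4 (remaining 0)
4 → bin 7 (remaining 6)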